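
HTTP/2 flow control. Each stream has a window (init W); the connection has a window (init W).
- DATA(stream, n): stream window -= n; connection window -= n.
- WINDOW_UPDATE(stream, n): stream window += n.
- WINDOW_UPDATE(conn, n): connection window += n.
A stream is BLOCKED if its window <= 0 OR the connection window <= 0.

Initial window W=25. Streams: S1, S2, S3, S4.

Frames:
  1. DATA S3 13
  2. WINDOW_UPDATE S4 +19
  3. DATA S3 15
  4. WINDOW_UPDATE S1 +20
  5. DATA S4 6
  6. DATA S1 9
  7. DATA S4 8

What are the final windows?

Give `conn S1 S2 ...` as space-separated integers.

Answer: -26 36 25 -3 30

Derivation:
Op 1: conn=12 S1=25 S2=25 S3=12 S4=25 blocked=[]
Op 2: conn=12 S1=25 S2=25 S3=12 S4=44 blocked=[]
Op 3: conn=-3 S1=25 S2=25 S3=-3 S4=44 blocked=[1, 2, 3, 4]
Op 4: conn=-3 S1=45 S2=25 S3=-3 S4=44 blocked=[1, 2, 3, 4]
Op 5: conn=-9 S1=45 S2=25 S3=-3 S4=38 blocked=[1, 2, 3, 4]
Op 6: conn=-18 S1=36 S2=25 S3=-3 S4=38 blocked=[1, 2, 3, 4]
Op 7: conn=-26 S1=36 S2=25 S3=-3 S4=30 blocked=[1, 2, 3, 4]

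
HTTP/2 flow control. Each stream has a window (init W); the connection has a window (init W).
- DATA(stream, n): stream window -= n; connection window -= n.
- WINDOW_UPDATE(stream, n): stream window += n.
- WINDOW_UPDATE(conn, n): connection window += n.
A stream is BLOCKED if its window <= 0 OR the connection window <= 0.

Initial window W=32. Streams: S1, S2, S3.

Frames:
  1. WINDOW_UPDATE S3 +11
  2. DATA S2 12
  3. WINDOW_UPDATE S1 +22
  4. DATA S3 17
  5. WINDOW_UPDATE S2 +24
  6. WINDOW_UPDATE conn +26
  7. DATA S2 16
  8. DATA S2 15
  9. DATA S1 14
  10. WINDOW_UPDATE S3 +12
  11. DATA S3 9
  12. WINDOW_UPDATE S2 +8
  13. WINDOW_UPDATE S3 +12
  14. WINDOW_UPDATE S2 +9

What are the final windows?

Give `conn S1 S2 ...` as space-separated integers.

Op 1: conn=32 S1=32 S2=32 S3=43 blocked=[]
Op 2: conn=20 S1=32 S2=20 S3=43 blocked=[]
Op 3: conn=20 S1=54 S2=20 S3=43 blocked=[]
Op 4: conn=3 S1=54 S2=20 S3=26 blocked=[]
Op 5: conn=3 S1=54 S2=44 S3=26 blocked=[]
Op 6: conn=29 S1=54 S2=44 S3=26 blocked=[]
Op 7: conn=13 S1=54 S2=28 S3=26 blocked=[]
Op 8: conn=-2 S1=54 S2=13 S3=26 blocked=[1, 2, 3]
Op 9: conn=-16 S1=40 S2=13 S3=26 blocked=[1, 2, 3]
Op 10: conn=-16 S1=40 S2=13 S3=38 blocked=[1, 2, 3]
Op 11: conn=-25 S1=40 S2=13 S3=29 blocked=[1, 2, 3]
Op 12: conn=-25 S1=40 S2=21 S3=29 blocked=[1, 2, 3]
Op 13: conn=-25 S1=40 S2=21 S3=41 blocked=[1, 2, 3]
Op 14: conn=-25 S1=40 S2=30 S3=41 blocked=[1, 2, 3]

Answer: -25 40 30 41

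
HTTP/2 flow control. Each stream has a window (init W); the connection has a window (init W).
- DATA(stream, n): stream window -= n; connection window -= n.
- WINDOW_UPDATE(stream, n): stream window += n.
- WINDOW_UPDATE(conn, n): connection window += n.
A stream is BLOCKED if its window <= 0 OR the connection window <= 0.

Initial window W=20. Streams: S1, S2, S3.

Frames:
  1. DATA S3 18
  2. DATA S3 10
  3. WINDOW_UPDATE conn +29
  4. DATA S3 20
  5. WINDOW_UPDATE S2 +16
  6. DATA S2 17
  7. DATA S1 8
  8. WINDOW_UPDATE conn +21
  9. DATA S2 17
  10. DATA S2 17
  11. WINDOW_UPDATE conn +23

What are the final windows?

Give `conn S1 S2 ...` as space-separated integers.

Answer: -14 12 -15 -28

Derivation:
Op 1: conn=2 S1=20 S2=20 S3=2 blocked=[]
Op 2: conn=-8 S1=20 S2=20 S3=-8 blocked=[1, 2, 3]
Op 3: conn=21 S1=20 S2=20 S3=-8 blocked=[3]
Op 4: conn=1 S1=20 S2=20 S3=-28 blocked=[3]
Op 5: conn=1 S1=20 S2=36 S3=-28 blocked=[3]
Op 6: conn=-16 S1=20 S2=19 S3=-28 blocked=[1, 2, 3]
Op 7: conn=-24 S1=12 S2=19 S3=-28 blocked=[1, 2, 3]
Op 8: conn=-3 S1=12 S2=19 S3=-28 blocked=[1, 2, 3]
Op 9: conn=-20 S1=12 S2=2 S3=-28 blocked=[1, 2, 3]
Op 10: conn=-37 S1=12 S2=-15 S3=-28 blocked=[1, 2, 3]
Op 11: conn=-14 S1=12 S2=-15 S3=-28 blocked=[1, 2, 3]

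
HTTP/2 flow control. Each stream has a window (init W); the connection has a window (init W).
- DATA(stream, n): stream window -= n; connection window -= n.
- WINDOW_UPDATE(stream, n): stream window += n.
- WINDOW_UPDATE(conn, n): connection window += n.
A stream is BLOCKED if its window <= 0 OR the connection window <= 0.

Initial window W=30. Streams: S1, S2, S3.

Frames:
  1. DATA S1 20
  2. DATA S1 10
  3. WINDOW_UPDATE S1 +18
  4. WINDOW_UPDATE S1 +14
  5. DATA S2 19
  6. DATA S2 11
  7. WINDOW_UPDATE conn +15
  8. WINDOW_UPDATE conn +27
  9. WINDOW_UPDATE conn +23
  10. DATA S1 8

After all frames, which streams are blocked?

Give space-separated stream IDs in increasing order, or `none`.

Answer: S2

Derivation:
Op 1: conn=10 S1=10 S2=30 S3=30 blocked=[]
Op 2: conn=0 S1=0 S2=30 S3=30 blocked=[1, 2, 3]
Op 3: conn=0 S1=18 S2=30 S3=30 blocked=[1, 2, 3]
Op 4: conn=0 S1=32 S2=30 S3=30 blocked=[1, 2, 3]
Op 5: conn=-19 S1=32 S2=11 S3=30 blocked=[1, 2, 3]
Op 6: conn=-30 S1=32 S2=0 S3=30 blocked=[1, 2, 3]
Op 7: conn=-15 S1=32 S2=0 S3=30 blocked=[1, 2, 3]
Op 8: conn=12 S1=32 S2=0 S3=30 blocked=[2]
Op 9: conn=35 S1=32 S2=0 S3=30 blocked=[2]
Op 10: conn=27 S1=24 S2=0 S3=30 blocked=[2]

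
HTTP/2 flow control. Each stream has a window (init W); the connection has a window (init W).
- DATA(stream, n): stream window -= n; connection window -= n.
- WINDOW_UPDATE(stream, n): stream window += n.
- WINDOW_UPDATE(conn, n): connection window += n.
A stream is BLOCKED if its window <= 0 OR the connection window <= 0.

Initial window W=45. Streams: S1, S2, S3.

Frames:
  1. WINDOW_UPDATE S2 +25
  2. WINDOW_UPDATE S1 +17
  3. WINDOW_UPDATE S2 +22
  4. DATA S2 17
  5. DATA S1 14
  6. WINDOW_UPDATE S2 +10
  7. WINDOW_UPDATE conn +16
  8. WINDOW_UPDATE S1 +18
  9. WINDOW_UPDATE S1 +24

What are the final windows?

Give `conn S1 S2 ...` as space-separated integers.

Op 1: conn=45 S1=45 S2=70 S3=45 blocked=[]
Op 2: conn=45 S1=62 S2=70 S3=45 blocked=[]
Op 3: conn=45 S1=62 S2=92 S3=45 blocked=[]
Op 4: conn=28 S1=62 S2=75 S3=45 blocked=[]
Op 5: conn=14 S1=48 S2=75 S3=45 blocked=[]
Op 6: conn=14 S1=48 S2=85 S3=45 blocked=[]
Op 7: conn=30 S1=48 S2=85 S3=45 blocked=[]
Op 8: conn=30 S1=66 S2=85 S3=45 blocked=[]
Op 9: conn=30 S1=90 S2=85 S3=45 blocked=[]

Answer: 30 90 85 45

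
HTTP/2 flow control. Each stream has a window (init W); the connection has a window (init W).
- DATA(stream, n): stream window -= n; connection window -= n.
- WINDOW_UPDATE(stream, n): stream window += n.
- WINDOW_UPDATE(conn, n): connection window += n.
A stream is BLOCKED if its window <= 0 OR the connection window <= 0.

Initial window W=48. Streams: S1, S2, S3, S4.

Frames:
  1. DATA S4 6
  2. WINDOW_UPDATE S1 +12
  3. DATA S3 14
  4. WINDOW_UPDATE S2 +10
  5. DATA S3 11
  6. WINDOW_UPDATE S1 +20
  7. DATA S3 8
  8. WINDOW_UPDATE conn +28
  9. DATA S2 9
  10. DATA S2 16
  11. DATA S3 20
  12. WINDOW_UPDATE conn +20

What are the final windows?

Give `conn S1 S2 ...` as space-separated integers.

Answer: 12 80 33 -5 42

Derivation:
Op 1: conn=42 S1=48 S2=48 S3=48 S4=42 blocked=[]
Op 2: conn=42 S1=60 S2=48 S3=48 S4=42 blocked=[]
Op 3: conn=28 S1=60 S2=48 S3=34 S4=42 blocked=[]
Op 4: conn=28 S1=60 S2=58 S3=34 S4=42 blocked=[]
Op 5: conn=17 S1=60 S2=58 S3=23 S4=42 blocked=[]
Op 6: conn=17 S1=80 S2=58 S3=23 S4=42 blocked=[]
Op 7: conn=9 S1=80 S2=58 S3=15 S4=42 blocked=[]
Op 8: conn=37 S1=80 S2=58 S3=15 S4=42 blocked=[]
Op 9: conn=28 S1=80 S2=49 S3=15 S4=42 blocked=[]
Op 10: conn=12 S1=80 S2=33 S3=15 S4=42 blocked=[]
Op 11: conn=-8 S1=80 S2=33 S3=-5 S4=42 blocked=[1, 2, 3, 4]
Op 12: conn=12 S1=80 S2=33 S3=-5 S4=42 blocked=[3]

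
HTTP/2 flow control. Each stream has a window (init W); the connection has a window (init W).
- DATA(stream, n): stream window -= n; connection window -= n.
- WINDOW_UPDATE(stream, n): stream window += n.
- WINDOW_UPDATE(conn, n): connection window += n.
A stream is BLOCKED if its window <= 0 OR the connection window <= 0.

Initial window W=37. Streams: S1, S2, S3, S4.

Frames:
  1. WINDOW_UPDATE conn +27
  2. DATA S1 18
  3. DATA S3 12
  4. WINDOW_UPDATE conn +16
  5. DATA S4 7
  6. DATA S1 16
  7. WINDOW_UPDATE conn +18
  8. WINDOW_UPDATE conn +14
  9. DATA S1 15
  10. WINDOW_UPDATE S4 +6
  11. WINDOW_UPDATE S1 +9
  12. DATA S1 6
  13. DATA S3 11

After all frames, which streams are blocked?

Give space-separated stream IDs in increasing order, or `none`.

Answer: S1

Derivation:
Op 1: conn=64 S1=37 S2=37 S3=37 S4=37 blocked=[]
Op 2: conn=46 S1=19 S2=37 S3=37 S4=37 blocked=[]
Op 3: conn=34 S1=19 S2=37 S3=25 S4=37 blocked=[]
Op 4: conn=50 S1=19 S2=37 S3=25 S4=37 blocked=[]
Op 5: conn=43 S1=19 S2=37 S3=25 S4=30 blocked=[]
Op 6: conn=27 S1=3 S2=37 S3=25 S4=30 blocked=[]
Op 7: conn=45 S1=3 S2=37 S3=25 S4=30 blocked=[]
Op 8: conn=59 S1=3 S2=37 S3=25 S4=30 blocked=[]
Op 9: conn=44 S1=-12 S2=37 S3=25 S4=30 blocked=[1]
Op 10: conn=44 S1=-12 S2=37 S3=25 S4=36 blocked=[1]
Op 11: conn=44 S1=-3 S2=37 S3=25 S4=36 blocked=[1]
Op 12: conn=38 S1=-9 S2=37 S3=25 S4=36 blocked=[1]
Op 13: conn=27 S1=-9 S2=37 S3=14 S4=36 blocked=[1]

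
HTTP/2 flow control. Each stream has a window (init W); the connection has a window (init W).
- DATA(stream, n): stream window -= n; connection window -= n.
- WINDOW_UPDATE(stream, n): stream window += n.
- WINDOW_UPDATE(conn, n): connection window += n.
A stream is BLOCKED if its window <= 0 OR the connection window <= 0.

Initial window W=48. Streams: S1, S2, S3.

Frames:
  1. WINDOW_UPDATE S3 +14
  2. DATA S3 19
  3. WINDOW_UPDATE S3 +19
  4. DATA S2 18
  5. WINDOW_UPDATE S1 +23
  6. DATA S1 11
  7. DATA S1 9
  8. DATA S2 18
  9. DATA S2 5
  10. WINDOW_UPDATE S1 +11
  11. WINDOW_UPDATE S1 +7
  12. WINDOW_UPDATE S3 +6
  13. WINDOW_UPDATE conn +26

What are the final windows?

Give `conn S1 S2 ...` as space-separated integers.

Op 1: conn=48 S1=48 S2=48 S3=62 blocked=[]
Op 2: conn=29 S1=48 S2=48 S3=43 blocked=[]
Op 3: conn=29 S1=48 S2=48 S3=62 blocked=[]
Op 4: conn=11 S1=48 S2=30 S3=62 blocked=[]
Op 5: conn=11 S1=71 S2=30 S3=62 blocked=[]
Op 6: conn=0 S1=60 S2=30 S3=62 blocked=[1, 2, 3]
Op 7: conn=-9 S1=51 S2=30 S3=62 blocked=[1, 2, 3]
Op 8: conn=-27 S1=51 S2=12 S3=62 blocked=[1, 2, 3]
Op 9: conn=-32 S1=51 S2=7 S3=62 blocked=[1, 2, 3]
Op 10: conn=-32 S1=62 S2=7 S3=62 blocked=[1, 2, 3]
Op 11: conn=-32 S1=69 S2=7 S3=62 blocked=[1, 2, 3]
Op 12: conn=-32 S1=69 S2=7 S3=68 blocked=[1, 2, 3]
Op 13: conn=-6 S1=69 S2=7 S3=68 blocked=[1, 2, 3]

Answer: -6 69 7 68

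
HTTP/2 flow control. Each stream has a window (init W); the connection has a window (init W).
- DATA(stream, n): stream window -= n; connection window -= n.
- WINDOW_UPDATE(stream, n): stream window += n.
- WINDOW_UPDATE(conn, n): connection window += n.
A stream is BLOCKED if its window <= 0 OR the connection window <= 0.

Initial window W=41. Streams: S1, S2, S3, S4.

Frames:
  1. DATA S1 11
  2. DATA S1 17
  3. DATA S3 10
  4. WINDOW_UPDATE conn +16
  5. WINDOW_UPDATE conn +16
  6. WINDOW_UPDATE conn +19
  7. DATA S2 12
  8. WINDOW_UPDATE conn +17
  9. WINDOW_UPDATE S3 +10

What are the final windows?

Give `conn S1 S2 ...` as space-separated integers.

Op 1: conn=30 S1=30 S2=41 S3=41 S4=41 blocked=[]
Op 2: conn=13 S1=13 S2=41 S3=41 S4=41 blocked=[]
Op 3: conn=3 S1=13 S2=41 S3=31 S4=41 blocked=[]
Op 4: conn=19 S1=13 S2=41 S3=31 S4=41 blocked=[]
Op 5: conn=35 S1=13 S2=41 S3=31 S4=41 blocked=[]
Op 6: conn=54 S1=13 S2=41 S3=31 S4=41 blocked=[]
Op 7: conn=42 S1=13 S2=29 S3=31 S4=41 blocked=[]
Op 8: conn=59 S1=13 S2=29 S3=31 S4=41 blocked=[]
Op 9: conn=59 S1=13 S2=29 S3=41 S4=41 blocked=[]

Answer: 59 13 29 41 41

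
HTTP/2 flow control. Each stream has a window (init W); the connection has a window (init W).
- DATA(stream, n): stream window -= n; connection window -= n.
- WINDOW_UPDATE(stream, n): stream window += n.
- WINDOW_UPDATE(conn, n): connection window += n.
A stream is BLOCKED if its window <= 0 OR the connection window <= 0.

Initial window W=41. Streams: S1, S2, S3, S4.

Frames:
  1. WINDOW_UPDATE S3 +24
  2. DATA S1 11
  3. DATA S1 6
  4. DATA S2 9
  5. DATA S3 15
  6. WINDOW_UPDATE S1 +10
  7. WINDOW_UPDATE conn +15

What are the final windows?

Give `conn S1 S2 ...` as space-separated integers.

Op 1: conn=41 S1=41 S2=41 S3=65 S4=41 blocked=[]
Op 2: conn=30 S1=30 S2=41 S3=65 S4=41 blocked=[]
Op 3: conn=24 S1=24 S2=41 S3=65 S4=41 blocked=[]
Op 4: conn=15 S1=24 S2=32 S3=65 S4=41 blocked=[]
Op 5: conn=0 S1=24 S2=32 S3=50 S4=41 blocked=[1, 2, 3, 4]
Op 6: conn=0 S1=34 S2=32 S3=50 S4=41 blocked=[1, 2, 3, 4]
Op 7: conn=15 S1=34 S2=32 S3=50 S4=41 blocked=[]

Answer: 15 34 32 50 41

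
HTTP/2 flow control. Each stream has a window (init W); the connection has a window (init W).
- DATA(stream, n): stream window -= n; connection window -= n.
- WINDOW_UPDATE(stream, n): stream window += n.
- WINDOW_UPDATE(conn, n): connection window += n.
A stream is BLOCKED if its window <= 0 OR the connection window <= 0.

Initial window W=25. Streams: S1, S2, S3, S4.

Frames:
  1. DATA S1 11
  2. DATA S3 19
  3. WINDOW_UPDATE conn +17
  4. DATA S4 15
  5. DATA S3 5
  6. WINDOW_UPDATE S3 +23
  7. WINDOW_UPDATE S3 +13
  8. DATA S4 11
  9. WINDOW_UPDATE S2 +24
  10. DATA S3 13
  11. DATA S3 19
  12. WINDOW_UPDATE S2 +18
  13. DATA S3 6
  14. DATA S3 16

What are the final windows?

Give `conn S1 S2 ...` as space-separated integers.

Answer: -73 14 67 -17 -1

Derivation:
Op 1: conn=14 S1=14 S2=25 S3=25 S4=25 blocked=[]
Op 2: conn=-5 S1=14 S2=25 S3=6 S4=25 blocked=[1, 2, 3, 4]
Op 3: conn=12 S1=14 S2=25 S3=6 S4=25 blocked=[]
Op 4: conn=-3 S1=14 S2=25 S3=6 S4=10 blocked=[1, 2, 3, 4]
Op 5: conn=-8 S1=14 S2=25 S3=1 S4=10 blocked=[1, 2, 3, 4]
Op 6: conn=-8 S1=14 S2=25 S3=24 S4=10 blocked=[1, 2, 3, 4]
Op 7: conn=-8 S1=14 S2=25 S3=37 S4=10 blocked=[1, 2, 3, 4]
Op 8: conn=-19 S1=14 S2=25 S3=37 S4=-1 blocked=[1, 2, 3, 4]
Op 9: conn=-19 S1=14 S2=49 S3=37 S4=-1 blocked=[1, 2, 3, 4]
Op 10: conn=-32 S1=14 S2=49 S3=24 S4=-1 blocked=[1, 2, 3, 4]
Op 11: conn=-51 S1=14 S2=49 S3=5 S4=-1 blocked=[1, 2, 3, 4]
Op 12: conn=-51 S1=14 S2=67 S3=5 S4=-1 blocked=[1, 2, 3, 4]
Op 13: conn=-57 S1=14 S2=67 S3=-1 S4=-1 blocked=[1, 2, 3, 4]
Op 14: conn=-73 S1=14 S2=67 S3=-17 S4=-1 blocked=[1, 2, 3, 4]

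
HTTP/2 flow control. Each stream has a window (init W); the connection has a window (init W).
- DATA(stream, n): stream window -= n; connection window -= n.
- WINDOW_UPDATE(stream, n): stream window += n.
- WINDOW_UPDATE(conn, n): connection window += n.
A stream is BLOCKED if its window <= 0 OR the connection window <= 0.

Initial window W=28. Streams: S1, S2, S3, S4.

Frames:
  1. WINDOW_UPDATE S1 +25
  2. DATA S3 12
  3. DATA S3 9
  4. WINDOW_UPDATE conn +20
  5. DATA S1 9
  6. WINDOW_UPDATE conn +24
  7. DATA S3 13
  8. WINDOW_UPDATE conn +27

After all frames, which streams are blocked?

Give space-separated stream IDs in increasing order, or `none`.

Answer: S3

Derivation:
Op 1: conn=28 S1=53 S2=28 S3=28 S4=28 blocked=[]
Op 2: conn=16 S1=53 S2=28 S3=16 S4=28 blocked=[]
Op 3: conn=7 S1=53 S2=28 S3=7 S4=28 blocked=[]
Op 4: conn=27 S1=53 S2=28 S3=7 S4=28 blocked=[]
Op 5: conn=18 S1=44 S2=28 S3=7 S4=28 blocked=[]
Op 6: conn=42 S1=44 S2=28 S3=7 S4=28 blocked=[]
Op 7: conn=29 S1=44 S2=28 S3=-6 S4=28 blocked=[3]
Op 8: conn=56 S1=44 S2=28 S3=-6 S4=28 blocked=[3]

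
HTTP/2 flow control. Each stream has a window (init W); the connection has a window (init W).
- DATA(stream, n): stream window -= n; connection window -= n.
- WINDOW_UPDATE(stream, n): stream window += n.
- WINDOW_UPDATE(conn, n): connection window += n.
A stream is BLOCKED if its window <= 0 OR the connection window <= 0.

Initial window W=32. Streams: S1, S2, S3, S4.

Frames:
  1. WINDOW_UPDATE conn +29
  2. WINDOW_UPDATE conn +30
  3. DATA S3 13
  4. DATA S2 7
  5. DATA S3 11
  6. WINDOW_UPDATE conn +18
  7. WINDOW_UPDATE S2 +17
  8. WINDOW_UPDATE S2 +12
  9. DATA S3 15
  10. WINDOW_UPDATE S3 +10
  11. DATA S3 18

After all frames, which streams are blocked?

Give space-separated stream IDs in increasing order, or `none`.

Answer: S3

Derivation:
Op 1: conn=61 S1=32 S2=32 S3=32 S4=32 blocked=[]
Op 2: conn=91 S1=32 S2=32 S3=32 S4=32 blocked=[]
Op 3: conn=78 S1=32 S2=32 S3=19 S4=32 blocked=[]
Op 4: conn=71 S1=32 S2=25 S3=19 S4=32 blocked=[]
Op 5: conn=60 S1=32 S2=25 S3=8 S4=32 blocked=[]
Op 6: conn=78 S1=32 S2=25 S3=8 S4=32 blocked=[]
Op 7: conn=78 S1=32 S2=42 S3=8 S4=32 blocked=[]
Op 8: conn=78 S1=32 S2=54 S3=8 S4=32 blocked=[]
Op 9: conn=63 S1=32 S2=54 S3=-7 S4=32 blocked=[3]
Op 10: conn=63 S1=32 S2=54 S3=3 S4=32 blocked=[]
Op 11: conn=45 S1=32 S2=54 S3=-15 S4=32 blocked=[3]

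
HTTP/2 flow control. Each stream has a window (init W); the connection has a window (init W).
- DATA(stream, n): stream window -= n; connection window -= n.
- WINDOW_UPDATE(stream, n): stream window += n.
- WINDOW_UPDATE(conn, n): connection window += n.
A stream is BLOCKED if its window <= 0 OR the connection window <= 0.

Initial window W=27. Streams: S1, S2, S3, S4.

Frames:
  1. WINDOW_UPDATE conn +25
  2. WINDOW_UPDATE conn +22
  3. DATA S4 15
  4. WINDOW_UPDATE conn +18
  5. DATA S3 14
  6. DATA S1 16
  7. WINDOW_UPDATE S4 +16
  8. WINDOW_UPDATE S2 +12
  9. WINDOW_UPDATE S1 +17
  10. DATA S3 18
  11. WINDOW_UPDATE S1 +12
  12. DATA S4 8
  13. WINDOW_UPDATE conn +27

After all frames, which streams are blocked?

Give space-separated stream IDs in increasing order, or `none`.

Answer: S3

Derivation:
Op 1: conn=52 S1=27 S2=27 S3=27 S4=27 blocked=[]
Op 2: conn=74 S1=27 S2=27 S3=27 S4=27 blocked=[]
Op 3: conn=59 S1=27 S2=27 S3=27 S4=12 blocked=[]
Op 4: conn=77 S1=27 S2=27 S3=27 S4=12 blocked=[]
Op 5: conn=63 S1=27 S2=27 S3=13 S4=12 blocked=[]
Op 6: conn=47 S1=11 S2=27 S3=13 S4=12 blocked=[]
Op 7: conn=47 S1=11 S2=27 S3=13 S4=28 blocked=[]
Op 8: conn=47 S1=11 S2=39 S3=13 S4=28 blocked=[]
Op 9: conn=47 S1=28 S2=39 S3=13 S4=28 blocked=[]
Op 10: conn=29 S1=28 S2=39 S3=-5 S4=28 blocked=[3]
Op 11: conn=29 S1=40 S2=39 S3=-5 S4=28 blocked=[3]
Op 12: conn=21 S1=40 S2=39 S3=-5 S4=20 blocked=[3]
Op 13: conn=48 S1=40 S2=39 S3=-5 S4=20 blocked=[3]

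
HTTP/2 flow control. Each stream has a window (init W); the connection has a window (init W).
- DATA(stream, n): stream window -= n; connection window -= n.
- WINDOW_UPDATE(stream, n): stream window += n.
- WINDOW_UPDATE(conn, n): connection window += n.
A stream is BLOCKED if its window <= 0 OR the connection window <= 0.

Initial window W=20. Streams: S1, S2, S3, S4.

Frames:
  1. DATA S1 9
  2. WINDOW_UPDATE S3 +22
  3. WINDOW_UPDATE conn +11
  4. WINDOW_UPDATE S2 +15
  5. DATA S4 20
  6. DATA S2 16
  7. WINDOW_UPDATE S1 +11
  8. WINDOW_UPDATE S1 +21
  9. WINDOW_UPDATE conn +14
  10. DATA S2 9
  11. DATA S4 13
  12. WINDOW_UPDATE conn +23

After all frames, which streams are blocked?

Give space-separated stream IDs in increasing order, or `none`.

Op 1: conn=11 S1=11 S2=20 S3=20 S4=20 blocked=[]
Op 2: conn=11 S1=11 S2=20 S3=42 S4=20 blocked=[]
Op 3: conn=22 S1=11 S2=20 S3=42 S4=20 blocked=[]
Op 4: conn=22 S1=11 S2=35 S3=42 S4=20 blocked=[]
Op 5: conn=2 S1=11 S2=35 S3=42 S4=0 blocked=[4]
Op 6: conn=-14 S1=11 S2=19 S3=42 S4=0 blocked=[1, 2, 3, 4]
Op 7: conn=-14 S1=22 S2=19 S3=42 S4=0 blocked=[1, 2, 3, 4]
Op 8: conn=-14 S1=43 S2=19 S3=42 S4=0 blocked=[1, 2, 3, 4]
Op 9: conn=0 S1=43 S2=19 S3=42 S4=0 blocked=[1, 2, 3, 4]
Op 10: conn=-9 S1=43 S2=10 S3=42 S4=0 blocked=[1, 2, 3, 4]
Op 11: conn=-22 S1=43 S2=10 S3=42 S4=-13 blocked=[1, 2, 3, 4]
Op 12: conn=1 S1=43 S2=10 S3=42 S4=-13 blocked=[4]

Answer: S4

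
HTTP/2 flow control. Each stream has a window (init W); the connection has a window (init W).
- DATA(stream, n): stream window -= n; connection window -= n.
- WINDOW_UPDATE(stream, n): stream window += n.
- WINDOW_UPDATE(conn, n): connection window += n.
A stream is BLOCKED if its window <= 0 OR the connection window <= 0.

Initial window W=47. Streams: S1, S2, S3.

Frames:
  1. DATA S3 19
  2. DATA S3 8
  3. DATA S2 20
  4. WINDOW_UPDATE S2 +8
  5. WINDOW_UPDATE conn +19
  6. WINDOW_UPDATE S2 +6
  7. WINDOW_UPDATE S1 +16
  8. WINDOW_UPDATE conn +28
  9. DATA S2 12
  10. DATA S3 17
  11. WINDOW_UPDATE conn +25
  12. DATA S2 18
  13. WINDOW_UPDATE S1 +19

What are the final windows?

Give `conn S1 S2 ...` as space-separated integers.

Answer: 25 82 11 3

Derivation:
Op 1: conn=28 S1=47 S2=47 S3=28 blocked=[]
Op 2: conn=20 S1=47 S2=47 S3=20 blocked=[]
Op 3: conn=0 S1=47 S2=27 S3=20 blocked=[1, 2, 3]
Op 4: conn=0 S1=47 S2=35 S3=20 blocked=[1, 2, 3]
Op 5: conn=19 S1=47 S2=35 S3=20 blocked=[]
Op 6: conn=19 S1=47 S2=41 S3=20 blocked=[]
Op 7: conn=19 S1=63 S2=41 S3=20 blocked=[]
Op 8: conn=47 S1=63 S2=41 S3=20 blocked=[]
Op 9: conn=35 S1=63 S2=29 S3=20 blocked=[]
Op 10: conn=18 S1=63 S2=29 S3=3 blocked=[]
Op 11: conn=43 S1=63 S2=29 S3=3 blocked=[]
Op 12: conn=25 S1=63 S2=11 S3=3 blocked=[]
Op 13: conn=25 S1=82 S2=11 S3=3 blocked=[]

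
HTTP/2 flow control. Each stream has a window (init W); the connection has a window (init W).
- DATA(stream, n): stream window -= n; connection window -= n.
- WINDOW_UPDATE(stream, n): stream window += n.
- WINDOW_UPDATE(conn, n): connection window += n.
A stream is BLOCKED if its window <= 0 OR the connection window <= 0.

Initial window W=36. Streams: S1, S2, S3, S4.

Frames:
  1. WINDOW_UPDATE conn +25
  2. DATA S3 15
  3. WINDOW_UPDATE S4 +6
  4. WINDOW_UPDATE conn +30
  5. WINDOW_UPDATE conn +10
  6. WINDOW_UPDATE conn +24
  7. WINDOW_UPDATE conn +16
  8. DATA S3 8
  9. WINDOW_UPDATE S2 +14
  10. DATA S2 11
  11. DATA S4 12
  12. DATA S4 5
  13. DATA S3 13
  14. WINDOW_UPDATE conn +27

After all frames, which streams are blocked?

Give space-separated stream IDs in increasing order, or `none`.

Answer: S3

Derivation:
Op 1: conn=61 S1=36 S2=36 S3=36 S4=36 blocked=[]
Op 2: conn=46 S1=36 S2=36 S3=21 S4=36 blocked=[]
Op 3: conn=46 S1=36 S2=36 S3=21 S4=42 blocked=[]
Op 4: conn=76 S1=36 S2=36 S3=21 S4=42 blocked=[]
Op 5: conn=86 S1=36 S2=36 S3=21 S4=42 blocked=[]
Op 6: conn=110 S1=36 S2=36 S3=21 S4=42 blocked=[]
Op 7: conn=126 S1=36 S2=36 S3=21 S4=42 blocked=[]
Op 8: conn=118 S1=36 S2=36 S3=13 S4=42 blocked=[]
Op 9: conn=118 S1=36 S2=50 S3=13 S4=42 blocked=[]
Op 10: conn=107 S1=36 S2=39 S3=13 S4=42 blocked=[]
Op 11: conn=95 S1=36 S2=39 S3=13 S4=30 blocked=[]
Op 12: conn=90 S1=36 S2=39 S3=13 S4=25 blocked=[]
Op 13: conn=77 S1=36 S2=39 S3=0 S4=25 blocked=[3]
Op 14: conn=104 S1=36 S2=39 S3=0 S4=25 blocked=[3]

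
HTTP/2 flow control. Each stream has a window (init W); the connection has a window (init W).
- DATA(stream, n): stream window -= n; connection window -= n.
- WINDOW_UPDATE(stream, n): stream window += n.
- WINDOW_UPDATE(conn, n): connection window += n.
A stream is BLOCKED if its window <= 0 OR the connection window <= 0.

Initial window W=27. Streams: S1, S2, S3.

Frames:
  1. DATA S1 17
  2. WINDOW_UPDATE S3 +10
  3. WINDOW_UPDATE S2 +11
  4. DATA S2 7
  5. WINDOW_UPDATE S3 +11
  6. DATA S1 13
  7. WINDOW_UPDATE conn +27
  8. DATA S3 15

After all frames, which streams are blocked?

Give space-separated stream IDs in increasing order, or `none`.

Answer: S1

Derivation:
Op 1: conn=10 S1=10 S2=27 S3=27 blocked=[]
Op 2: conn=10 S1=10 S2=27 S3=37 blocked=[]
Op 3: conn=10 S1=10 S2=38 S3=37 blocked=[]
Op 4: conn=3 S1=10 S2=31 S3=37 blocked=[]
Op 5: conn=3 S1=10 S2=31 S3=48 blocked=[]
Op 6: conn=-10 S1=-3 S2=31 S3=48 blocked=[1, 2, 3]
Op 7: conn=17 S1=-3 S2=31 S3=48 blocked=[1]
Op 8: conn=2 S1=-3 S2=31 S3=33 blocked=[1]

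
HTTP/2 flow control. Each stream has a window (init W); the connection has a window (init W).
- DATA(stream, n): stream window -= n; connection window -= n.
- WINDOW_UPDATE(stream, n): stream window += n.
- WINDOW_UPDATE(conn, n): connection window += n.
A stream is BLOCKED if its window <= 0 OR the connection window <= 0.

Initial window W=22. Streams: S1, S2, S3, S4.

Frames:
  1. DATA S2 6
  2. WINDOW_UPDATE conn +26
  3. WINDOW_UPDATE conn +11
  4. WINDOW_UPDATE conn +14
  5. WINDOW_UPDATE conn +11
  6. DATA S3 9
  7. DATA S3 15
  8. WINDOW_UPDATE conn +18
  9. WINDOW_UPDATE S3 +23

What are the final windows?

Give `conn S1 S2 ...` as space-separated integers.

Op 1: conn=16 S1=22 S2=16 S3=22 S4=22 blocked=[]
Op 2: conn=42 S1=22 S2=16 S3=22 S4=22 blocked=[]
Op 3: conn=53 S1=22 S2=16 S3=22 S4=22 blocked=[]
Op 4: conn=67 S1=22 S2=16 S3=22 S4=22 blocked=[]
Op 5: conn=78 S1=22 S2=16 S3=22 S4=22 blocked=[]
Op 6: conn=69 S1=22 S2=16 S3=13 S4=22 blocked=[]
Op 7: conn=54 S1=22 S2=16 S3=-2 S4=22 blocked=[3]
Op 8: conn=72 S1=22 S2=16 S3=-2 S4=22 blocked=[3]
Op 9: conn=72 S1=22 S2=16 S3=21 S4=22 blocked=[]

Answer: 72 22 16 21 22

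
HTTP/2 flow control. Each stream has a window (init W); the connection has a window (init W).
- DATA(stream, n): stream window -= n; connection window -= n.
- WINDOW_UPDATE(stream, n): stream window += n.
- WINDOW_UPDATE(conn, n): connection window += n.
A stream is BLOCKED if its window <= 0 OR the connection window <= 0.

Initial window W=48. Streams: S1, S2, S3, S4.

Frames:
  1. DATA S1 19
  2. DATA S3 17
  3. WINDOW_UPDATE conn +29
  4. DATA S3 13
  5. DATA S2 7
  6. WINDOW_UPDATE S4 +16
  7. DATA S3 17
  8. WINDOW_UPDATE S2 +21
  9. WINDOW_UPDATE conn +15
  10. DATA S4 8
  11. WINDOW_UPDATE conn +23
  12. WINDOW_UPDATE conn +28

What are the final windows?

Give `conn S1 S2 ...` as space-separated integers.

Answer: 62 29 62 1 56

Derivation:
Op 1: conn=29 S1=29 S2=48 S3=48 S4=48 blocked=[]
Op 2: conn=12 S1=29 S2=48 S3=31 S4=48 blocked=[]
Op 3: conn=41 S1=29 S2=48 S3=31 S4=48 blocked=[]
Op 4: conn=28 S1=29 S2=48 S3=18 S4=48 blocked=[]
Op 5: conn=21 S1=29 S2=41 S3=18 S4=48 blocked=[]
Op 6: conn=21 S1=29 S2=41 S3=18 S4=64 blocked=[]
Op 7: conn=4 S1=29 S2=41 S3=1 S4=64 blocked=[]
Op 8: conn=4 S1=29 S2=62 S3=1 S4=64 blocked=[]
Op 9: conn=19 S1=29 S2=62 S3=1 S4=64 blocked=[]
Op 10: conn=11 S1=29 S2=62 S3=1 S4=56 blocked=[]
Op 11: conn=34 S1=29 S2=62 S3=1 S4=56 blocked=[]
Op 12: conn=62 S1=29 S2=62 S3=1 S4=56 blocked=[]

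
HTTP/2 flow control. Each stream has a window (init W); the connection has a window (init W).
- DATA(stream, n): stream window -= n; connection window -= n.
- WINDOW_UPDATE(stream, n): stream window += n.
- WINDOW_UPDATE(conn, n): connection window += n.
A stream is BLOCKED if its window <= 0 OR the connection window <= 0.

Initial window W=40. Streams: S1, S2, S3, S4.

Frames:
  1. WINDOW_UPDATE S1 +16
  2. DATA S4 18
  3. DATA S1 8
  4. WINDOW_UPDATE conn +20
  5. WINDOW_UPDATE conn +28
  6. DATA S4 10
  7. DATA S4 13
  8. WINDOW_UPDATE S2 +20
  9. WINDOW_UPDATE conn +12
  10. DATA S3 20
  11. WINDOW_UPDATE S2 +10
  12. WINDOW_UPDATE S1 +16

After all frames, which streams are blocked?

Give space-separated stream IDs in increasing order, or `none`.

Op 1: conn=40 S1=56 S2=40 S3=40 S4=40 blocked=[]
Op 2: conn=22 S1=56 S2=40 S3=40 S4=22 blocked=[]
Op 3: conn=14 S1=48 S2=40 S3=40 S4=22 blocked=[]
Op 4: conn=34 S1=48 S2=40 S3=40 S4=22 blocked=[]
Op 5: conn=62 S1=48 S2=40 S3=40 S4=22 blocked=[]
Op 6: conn=52 S1=48 S2=40 S3=40 S4=12 blocked=[]
Op 7: conn=39 S1=48 S2=40 S3=40 S4=-1 blocked=[4]
Op 8: conn=39 S1=48 S2=60 S3=40 S4=-1 blocked=[4]
Op 9: conn=51 S1=48 S2=60 S3=40 S4=-1 blocked=[4]
Op 10: conn=31 S1=48 S2=60 S3=20 S4=-1 blocked=[4]
Op 11: conn=31 S1=48 S2=70 S3=20 S4=-1 blocked=[4]
Op 12: conn=31 S1=64 S2=70 S3=20 S4=-1 blocked=[4]

Answer: S4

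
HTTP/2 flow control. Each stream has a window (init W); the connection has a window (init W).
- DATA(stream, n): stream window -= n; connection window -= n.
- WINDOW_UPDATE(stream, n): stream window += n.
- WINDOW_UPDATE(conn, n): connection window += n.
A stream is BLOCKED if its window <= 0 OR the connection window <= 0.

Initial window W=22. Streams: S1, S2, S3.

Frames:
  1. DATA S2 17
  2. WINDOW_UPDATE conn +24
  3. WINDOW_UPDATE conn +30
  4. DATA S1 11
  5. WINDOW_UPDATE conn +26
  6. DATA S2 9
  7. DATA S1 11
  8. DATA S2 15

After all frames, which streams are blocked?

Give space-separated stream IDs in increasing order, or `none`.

Answer: S1 S2

Derivation:
Op 1: conn=5 S1=22 S2=5 S3=22 blocked=[]
Op 2: conn=29 S1=22 S2=5 S3=22 blocked=[]
Op 3: conn=59 S1=22 S2=5 S3=22 blocked=[]
Op 4: conn=48 S1=11 S2=5 S3=22 blocked=[]
Op 5: conn=74 S1=11 S2=5 S3=22 blocked=[]
Op 6: conn=65 S1=11 S2=-4 S3=22 blocked=[2]
Op 7: conn=54 S1=0 S2=-4 S3=22 blocked=[1, 2]
Op 8: conn=39 S1=0 S2=-19 S3=22 blocked=[1, 2]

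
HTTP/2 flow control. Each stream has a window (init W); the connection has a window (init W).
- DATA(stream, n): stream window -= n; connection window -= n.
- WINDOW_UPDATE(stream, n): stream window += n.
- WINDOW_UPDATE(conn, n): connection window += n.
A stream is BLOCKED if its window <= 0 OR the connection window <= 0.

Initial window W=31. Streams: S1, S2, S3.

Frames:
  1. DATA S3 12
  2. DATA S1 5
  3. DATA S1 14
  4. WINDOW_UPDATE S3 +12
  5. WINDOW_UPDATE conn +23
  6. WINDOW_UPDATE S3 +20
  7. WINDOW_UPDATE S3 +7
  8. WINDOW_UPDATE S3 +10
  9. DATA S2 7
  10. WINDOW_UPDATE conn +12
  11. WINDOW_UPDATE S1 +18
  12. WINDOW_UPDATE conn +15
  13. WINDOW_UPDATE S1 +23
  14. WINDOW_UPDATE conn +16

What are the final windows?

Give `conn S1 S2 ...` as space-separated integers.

Op 1: conn=19 S1=31 S2=31 S3=19 blocked=[]
Op 2: conn=14 S1=26 S2=31 S3=19 blocked=[]
Op 3: conn=0 S1=12 S2=31 S3=19 blocked=[1, 2, 3]
Op 4: conn=0 S1=12 S2=31 S3=31 blocked=[1, 2, 3]
Op 5: conn=23 S1=12 S2=31 S3=31 blocked=[]
Op 6: conn=23 S1=12 S2=31 S3=51 blocked=[]
Op 7: conn=23 S1=12 S2=31 S3=58 blocked=[]
Op 8: conn=23 S1=12 S2=31 S3=68 blocked=[]
Op 9: conn=16 S1=12 S2=24 S3=68 blocked=[]
Op 10: conn=28 S1=12 S2=24 S3=68 blocked=[]
Op 11: conn=28 S1=30 S2=24 S3=68 blocked=[]
Op 12: conn=43 S1=30 S2=24 S3=68 blocked=[]
Op 13: conn=43 S1=53 S2=24 S3=68 blocked=[]
Op 14: conn=59 S1=53 S2=24 S3=68 blocked=[]

Answer: 59 53 24 68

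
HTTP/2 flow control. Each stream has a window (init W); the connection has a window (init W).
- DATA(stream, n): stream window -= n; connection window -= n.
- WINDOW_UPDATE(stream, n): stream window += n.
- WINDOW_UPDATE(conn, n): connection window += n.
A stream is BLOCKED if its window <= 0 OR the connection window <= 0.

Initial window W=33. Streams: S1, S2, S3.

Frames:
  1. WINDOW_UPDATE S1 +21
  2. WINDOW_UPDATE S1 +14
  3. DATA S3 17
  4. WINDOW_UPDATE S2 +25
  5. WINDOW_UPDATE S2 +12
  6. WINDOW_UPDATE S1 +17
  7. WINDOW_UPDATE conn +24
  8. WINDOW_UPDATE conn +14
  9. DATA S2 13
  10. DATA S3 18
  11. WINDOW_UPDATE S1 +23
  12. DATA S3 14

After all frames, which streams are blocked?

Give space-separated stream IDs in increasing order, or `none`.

Op 1: conn=33 S1=54 S2=33 S3=33 blocked=[]
Op 2: conn=33 S1=68 S2=33 S3=33 blocked=[]
Op 3: conn=16 S1=68 S2=33 S3=16 blocked=[]
Op 4: conn=16 S1=68 S2=58 S3=16 blocked=[]
Op 5: conn=16 S1=68 S2=70 S3=16 blocked=[]
Op 6: conn=16 S1=85 S2=70 S3=16 blocked=[]
Op 7: conn=40 S1=85 S2=70 S3=16 blocked=[]
Op 8: conn=54 S1=85 S2=70 S3=16 blocked=[]
Op 9: conn=41 S1=85 S2=57 S3=16 blocked=[]
Op 10: conn=23 S1=85 S2=57 S3=-2 blocked=[3]
Op 11: conn=23 S1=108 S2=57 S3=-2 blocked=[3]
Op 12: conn=9 S1=108 S2=57 S3=-16 blocked=[3]

Answer: S3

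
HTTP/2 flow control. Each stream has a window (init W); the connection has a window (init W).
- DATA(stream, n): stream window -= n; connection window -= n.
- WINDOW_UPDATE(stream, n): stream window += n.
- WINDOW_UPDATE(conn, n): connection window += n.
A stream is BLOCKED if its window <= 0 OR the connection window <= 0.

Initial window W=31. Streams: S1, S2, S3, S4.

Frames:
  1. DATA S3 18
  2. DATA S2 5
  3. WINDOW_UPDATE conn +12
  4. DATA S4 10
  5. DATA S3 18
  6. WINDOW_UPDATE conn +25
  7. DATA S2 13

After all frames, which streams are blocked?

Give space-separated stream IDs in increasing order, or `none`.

Op 1: conn=13 S1=31 S2=31 S3=13 S4=31 blocked=[]
Op 2: conn=8 S1=31 S2=26 S3=13 S4=31 blocked=[]
Op 3: conn=20 S1=31 S2=26 S3=13 S4=31 blocked=[]
Op 4: conn=10 S1=31 S2=26 S3=13 S4=21 blocked=[]
Op 5: conn=-8 S1=31 S2=26 S3=-5 S4=21 blocked=[1, 2, 3, 4]
Op 6: conn=17 S1=31 S2=26 S3=-5 S4=21 blocked=[3]
Op 7: conn=4 S1=31 S2=13 S3=-5 S4=21 blocked=[3]

Answer: S3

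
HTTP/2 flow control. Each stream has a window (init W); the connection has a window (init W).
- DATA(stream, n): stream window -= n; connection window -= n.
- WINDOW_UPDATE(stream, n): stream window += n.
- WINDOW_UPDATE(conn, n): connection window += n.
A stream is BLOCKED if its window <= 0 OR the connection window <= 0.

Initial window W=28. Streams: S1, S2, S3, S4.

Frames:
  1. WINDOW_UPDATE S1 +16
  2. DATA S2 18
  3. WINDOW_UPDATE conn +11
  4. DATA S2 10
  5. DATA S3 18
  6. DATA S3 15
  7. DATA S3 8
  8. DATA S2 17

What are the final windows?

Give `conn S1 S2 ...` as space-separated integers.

Op 1: conn=28 S1=44 S2=28 S3=28 S4=28 blocked=[]
Op 2: conn=10 S1=44 S2=10 S3=28 S4=28 blocked=[]
Op 3: conn=21 S1=44 S2=10 S3=28 S4=28 blocked=[]
Op 4: conn=11 S1=44 S2=0 S3=28 S4=28 blocked=[2]
Op 5: conn=-7 S1=44 S2=0 S3=10 S4=28 blocked=[1, 2, 3, 4]
Op 6: conn=-22 S1=44 S2=0 S3=-5 S4=28 blocked=[1, 2, 3, 4]
Op 7: conn=-30 S1=44 S2=0 S3=-13 S4=28 blocked=[1, 2, 3, 4]
Op 8: conn=-47 S1=44 S2=-17 S3=-13 S4=28 blocked=[1, 2, 3, 4]

Answer: -47 44 -17 -13 28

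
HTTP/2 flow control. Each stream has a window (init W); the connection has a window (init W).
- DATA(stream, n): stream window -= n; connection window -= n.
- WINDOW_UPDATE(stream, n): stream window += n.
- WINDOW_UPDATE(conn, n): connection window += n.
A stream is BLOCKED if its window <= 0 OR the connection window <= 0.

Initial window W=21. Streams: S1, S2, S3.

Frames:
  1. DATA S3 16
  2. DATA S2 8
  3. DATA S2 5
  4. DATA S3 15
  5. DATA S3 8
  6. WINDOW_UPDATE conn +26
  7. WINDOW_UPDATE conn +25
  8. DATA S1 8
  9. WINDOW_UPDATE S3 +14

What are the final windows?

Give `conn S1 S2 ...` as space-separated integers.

Answer: 12 13 8 -4

Derivation:
Op 1: conn=5 S1=21 S2=21 S3=5 blocked=[]
Op 2: conn=-3 S1=21 S2=13 S3=5 blocked=[1, 2, 3]
Op 3: conn=-8 S1=21 S2=8 S3=5 blocked=[1, 2, 3]
Op 4: conn=-23 S1=21 S2=8 S3=-10 blocked=[1, 2, 3]
Op 5: conn=-31 S1=21 S2=8 S3=-18 blocked=[1, 2, 3]
Op 6: conn=-5 S1=21 S2=8 S3=-18 blocked=[1, 2, 3]
Op 7: conn=20 S1=21 S2=8 S3=-18 blocked=[3]
Op 8: conn=12 S1=13 S2=8 S3=-18 blocked=[3]
Op 9: conn=12 S1=13 S2=8 S3=-4 blocked=[3]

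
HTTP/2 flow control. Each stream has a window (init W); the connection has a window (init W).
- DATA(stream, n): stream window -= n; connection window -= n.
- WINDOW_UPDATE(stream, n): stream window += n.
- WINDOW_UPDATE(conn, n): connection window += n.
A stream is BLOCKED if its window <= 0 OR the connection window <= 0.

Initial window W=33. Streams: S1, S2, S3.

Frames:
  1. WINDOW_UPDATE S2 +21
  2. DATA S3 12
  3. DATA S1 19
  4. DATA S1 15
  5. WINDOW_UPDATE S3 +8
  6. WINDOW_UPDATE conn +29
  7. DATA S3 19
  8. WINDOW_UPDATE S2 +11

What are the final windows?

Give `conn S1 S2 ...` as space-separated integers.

Answer: -3 -1 65 10

Derivation:
Op 1: conn=33 S1=33 S2=54 S3=33 blocked=[]
Op 2: conn=21 S1=33 S2=54 S3=21 blocked=[]
Op 3: conn=2 S1=14 S2=54 S3=21 blocked=[]
Op 4: conn=-13 S1=-1 S2=54 S3=21 blocked=[1, 2, 3]
Op 5: conn=-13 S1=-1 S2=54 S3=29 blocked=[1, 2, 3]
Op 6: conn=16 S1=-1 S2=54 S3=29 blocked=[1]
Op 7: conn=-3 S1=-1 S2=54 S3=10 blocked=[1, 2, 3]
Op 8: conn=-3 S1=-1 S2=65 S3=10 blocked=[1, 2, 3]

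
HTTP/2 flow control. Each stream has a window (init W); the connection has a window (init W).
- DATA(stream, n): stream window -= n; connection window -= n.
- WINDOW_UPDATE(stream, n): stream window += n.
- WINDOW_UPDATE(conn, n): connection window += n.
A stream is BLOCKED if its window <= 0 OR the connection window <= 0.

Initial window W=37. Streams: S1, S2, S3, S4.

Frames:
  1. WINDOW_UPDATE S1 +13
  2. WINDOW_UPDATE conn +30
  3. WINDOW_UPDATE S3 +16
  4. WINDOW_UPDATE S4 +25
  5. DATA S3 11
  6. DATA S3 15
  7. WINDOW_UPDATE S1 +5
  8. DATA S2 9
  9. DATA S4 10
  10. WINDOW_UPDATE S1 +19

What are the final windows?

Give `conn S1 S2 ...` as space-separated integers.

Answer: 22 74 28 27 52

Derivation:
Op 1: conn=37 S1=50 S2=37 S3=37 S4=37 blocked=[]
Op 2: conn=67 S1=50 S2=37 S3=37 S4=37 blocked=[]
Op 3: conn=67 S1=50 S2=37 S3=53 S4=37 blocked=[]
Op 4: conn=67 S1=50 S2=37 S3=53 S4=62 blocked=[]
Op 5: conn=56 S1=50 S2=37 S3=42 S4=62 blocked=[]
Op 6: conn=41 S1=50 S2=37 S3=27 S4=62 blocked=[]
Op 7: conn=41 S1=55 S2=37 S3=27 S4=62 blocked=[]
Op 8: conn=32 S1=55 S2=28 S3=27 S4=62 blocked=[]
Op 9: conn=22 S1=55 S2=28 S3=27 S4=52 blocked=[]
Op 10: conn=22 S1=74 S2=28 S3=27 S4=52 blocked=[]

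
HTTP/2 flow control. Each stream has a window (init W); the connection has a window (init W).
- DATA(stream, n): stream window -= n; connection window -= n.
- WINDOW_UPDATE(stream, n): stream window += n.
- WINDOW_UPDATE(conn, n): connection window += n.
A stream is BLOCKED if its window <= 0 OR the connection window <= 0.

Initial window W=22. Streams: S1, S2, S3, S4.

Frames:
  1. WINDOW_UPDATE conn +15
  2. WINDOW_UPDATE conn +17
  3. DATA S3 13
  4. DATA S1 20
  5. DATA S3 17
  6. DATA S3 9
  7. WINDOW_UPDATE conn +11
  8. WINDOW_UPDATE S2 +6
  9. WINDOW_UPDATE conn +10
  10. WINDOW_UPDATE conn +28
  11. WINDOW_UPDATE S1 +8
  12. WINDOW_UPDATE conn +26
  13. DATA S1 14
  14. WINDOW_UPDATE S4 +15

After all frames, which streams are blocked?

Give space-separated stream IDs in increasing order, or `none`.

Op 1: conn=37 S1=22 S2=22 S3=22 S4=22 blocked=[]
Op 2: conn=54 S1=22 S2=22 S3=22 S4=22 blocked=[]
Op 3: conn=41 S1=22 S2=22 S3=9 S4=22 blocked=[]
Op 4: conn=21 S1=2 S2=22 S3=9 S4=22 blocked=[]
Op 5: conn=4 S1=2 S2=22 S3=-8 S4=22 blocked=[3]
Op 6: conn=-5 S1=2 S2=22 S3=-17 S4=22 blocked=[1, 2, 3, 4]
Op 7: conn=6 S1=2 S2=22 S3=-17 S4=22 blocked=[3]
Op 8: conn=6 S1=2 S2=28 S3=-17 S4=22 blocked=[3]
Op 9: conn=16 S1=2 S2=28 S3=-17 S4=22 blocked=[3]
Op 10: conn=44 S1=2 S2=28 S3=-17 S4=22 blocked=[3]
Op 11: conn=44 S1=10 S2=28 S3=-17 S4=22 blocked=[3]
Op 12: conn=70 S1=10 S2=28 S3=-17 S4=22 blocked=[3]
Op 13: conn=56 S1=-4 S2=28 S3=-17 S4=22 blocked=[1, 3]
Op 14: conn=56 S1=-4 S2=28 S3=-17 S4=37 blocked=[1, 3]

Answer: S1 S3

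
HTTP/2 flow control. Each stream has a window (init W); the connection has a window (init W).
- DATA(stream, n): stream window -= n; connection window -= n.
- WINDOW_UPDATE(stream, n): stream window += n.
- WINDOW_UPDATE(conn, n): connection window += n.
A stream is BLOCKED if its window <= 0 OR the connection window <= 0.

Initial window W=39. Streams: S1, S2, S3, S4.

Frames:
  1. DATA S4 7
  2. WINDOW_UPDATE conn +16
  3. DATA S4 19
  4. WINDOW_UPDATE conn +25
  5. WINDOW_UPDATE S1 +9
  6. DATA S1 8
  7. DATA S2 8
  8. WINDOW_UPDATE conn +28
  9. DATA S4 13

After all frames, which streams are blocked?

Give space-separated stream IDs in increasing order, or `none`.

Answer: S4

Derivation:
Op 1: conn=32 S1=39 S2=39 S3=39 S4=32 blocked=[]
Op 2: conn=48 S1=39 S2=39 S3=39 S4=32 blocked=[]
Op 3: conn=29 S1=39 S2=39 S3=39 S4=13 blocked=[]
Op 4: conn=54 S1=39 S2=39 S3=39 S4=13 blocked=[]
Op 5: conn=54 S1=48 S2=39 S3=39 S4=13 blocked=[]
Op 6: conn=46 S1=40 S2=39 S3=39 S4=13 blocked=[]
Op 7: conn=38 S1=40 S2=31 S3=39 S4=13 blocked=[]
Op 8: conn=66 S1=40 S2=31 S3=39 S4=13 blocked=[]
Op 9: conn=53 S1=40 S2=31 S3=39 S4=0 blocked=[4]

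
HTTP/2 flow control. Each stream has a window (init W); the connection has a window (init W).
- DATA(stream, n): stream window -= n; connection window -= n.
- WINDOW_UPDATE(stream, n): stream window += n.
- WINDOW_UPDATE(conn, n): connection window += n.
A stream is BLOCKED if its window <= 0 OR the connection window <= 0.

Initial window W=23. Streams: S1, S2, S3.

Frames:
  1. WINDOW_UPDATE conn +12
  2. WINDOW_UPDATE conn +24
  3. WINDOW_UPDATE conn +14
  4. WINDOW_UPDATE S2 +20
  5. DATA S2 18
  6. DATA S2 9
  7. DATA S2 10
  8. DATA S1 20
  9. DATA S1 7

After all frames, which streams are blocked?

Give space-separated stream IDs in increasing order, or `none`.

Answer: S1

Derivation:
Op 1: conn=35 S1=23 S2=23 S3=23 blocked=[]
Op 2: conn=59 S1=23 S2=23 S3=23 blocked=[]
Op 3: conn=73 S1=23 S2=23 S3=23 blocked=[]
Op 4: conn=73 S1=23 S2=43 S3=23 blocked=[]
Op 5: conn=55 S1=23 S2=25 S3=23 blocked=[]
Op 6: conn=46 S1=23 S2=16 S3=23 blocked=[]
Op 7: conn=36 S1=23 S2=6 S3=23 blocked=[]
Op 8: conn=16 S1=3 S2=6 S3=23 blocked=[]
Op 9: conn=9 S1=-4 S2=6 S3=23 blocked=[1]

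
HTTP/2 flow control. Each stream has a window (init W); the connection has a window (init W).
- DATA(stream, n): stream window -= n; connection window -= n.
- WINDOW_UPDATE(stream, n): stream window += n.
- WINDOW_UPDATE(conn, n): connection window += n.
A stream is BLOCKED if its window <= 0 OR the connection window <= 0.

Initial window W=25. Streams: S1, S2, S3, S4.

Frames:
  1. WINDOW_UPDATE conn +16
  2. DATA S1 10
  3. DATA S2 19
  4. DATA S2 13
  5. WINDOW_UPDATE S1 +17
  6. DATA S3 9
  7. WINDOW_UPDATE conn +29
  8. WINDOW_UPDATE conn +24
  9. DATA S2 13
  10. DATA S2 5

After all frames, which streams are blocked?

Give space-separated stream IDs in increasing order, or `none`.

Op 1: conn=41 S1=25 S2=25 S3=25 S4=25 blocked=[]
Op 2: conn=31 S1=15 S2=25 S3=25 S4=25 blocked=[]
Op 3: conn=12 S1=15 S2=6 S3=25 S4=25 blocked=[]
Op 4: conn=-1 S1=15 S2=-7 S3=25 S4=25 blocked=[1, 2, 3, 4]
Op 5: conn=-1 S1=32 S2=-7 S3=25 S4=25 blocked=[1, 2, 3, 4]
Op 6: conn=-10 S1=32 S2=-7 S3=16 S4=25 blocked=[1, 2, 3, 4]
Op 7: conn=19 S1=32 S2=-7 S3=16 S4=25 blocked=[2]
Op 8: conn=43 S1=32 S2=-7 S3=16 S4=25 blocked=[2]
Op 9: conn=30 S1=32 S2=-20 S3=16 S4=25 blocked=[2]
Op 10: conn=25 S1=32 S2=-25 S3=16 S4=25 blocked=[2]

Answer: S2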